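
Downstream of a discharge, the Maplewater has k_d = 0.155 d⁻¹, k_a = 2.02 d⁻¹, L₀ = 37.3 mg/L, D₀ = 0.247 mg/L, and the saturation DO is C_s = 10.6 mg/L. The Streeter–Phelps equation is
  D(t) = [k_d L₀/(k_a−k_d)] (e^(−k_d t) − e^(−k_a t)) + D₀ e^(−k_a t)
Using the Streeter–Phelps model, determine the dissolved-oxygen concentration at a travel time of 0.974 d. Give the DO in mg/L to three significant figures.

DO ≈ 8.33 mg/L

k_d L₀/(k_a−k_d) = 0.155×37.3/(2.02−0.155) = 5.781/1.865 = 3.100 mg/L.
e^(−k_d t) = e^(−0.155×0.9740) = 0.8599; e^(−k_a t) = e^(−2.02×0.9740) = 0.1398.
D = 3.100 × (0.8599 − 0.1398) + 0.247 × 0.1398 = 2.232 + 0.03453 = 2.267 mg/L.
DO = C_s − D = 10.6 − 2.267 = 8.333 mg/L.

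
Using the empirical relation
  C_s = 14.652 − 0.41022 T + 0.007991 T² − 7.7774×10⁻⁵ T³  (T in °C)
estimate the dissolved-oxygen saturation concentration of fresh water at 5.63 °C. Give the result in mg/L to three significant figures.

C_s = 14.652 − 0.41022×5.63 + 0.007991×5.63² − 7.7774×10⁻⁵×5.63³ = 12.58 mg/L.

C_s ≈ 12.6 mg/L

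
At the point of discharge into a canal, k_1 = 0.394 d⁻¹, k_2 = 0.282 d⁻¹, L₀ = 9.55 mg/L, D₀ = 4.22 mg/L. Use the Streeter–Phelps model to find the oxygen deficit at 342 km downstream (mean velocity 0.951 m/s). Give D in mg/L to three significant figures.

Travel time t = x/v = 342 km / (0.951 m/s) = 342000 m / 0.951 m/s = 359600 s = 4.162 d.
k_1 L₀/(k_2−k_1) = 0.394×9.55/(0.282−0.394) = 3.763/-0.1120 = -33.60 mg/L.
e^(−k_1 t) = e^(−0.394×4.162) = 0.1940; e^(−k_2 t) = e^(−0.282×4.162) = 0.3092.
D = -33.60 × (0.1940 − 0.3092) + 4.22 × 0.3092 = 3.871 + 1.305 = 5.175 mg/L.

D ≈ 5.18 mg/L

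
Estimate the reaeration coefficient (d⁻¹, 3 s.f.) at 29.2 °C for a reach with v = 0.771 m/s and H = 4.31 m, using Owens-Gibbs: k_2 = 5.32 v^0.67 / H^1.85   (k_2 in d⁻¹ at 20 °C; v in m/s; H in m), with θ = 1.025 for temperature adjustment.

k_2 ≈ 0.376 d⁻¹

k_2(20) = 5.32 × 0.771^0.67 / 4.31^1.85 = 5.32 × 0.8401 / 14.92 = 0.2995 d⁻¹.
k_2(29.2) = 0.2995 × 1.025^(29.2−20) = 0.2995 × 1.255 = 0.3759 d⁻¹.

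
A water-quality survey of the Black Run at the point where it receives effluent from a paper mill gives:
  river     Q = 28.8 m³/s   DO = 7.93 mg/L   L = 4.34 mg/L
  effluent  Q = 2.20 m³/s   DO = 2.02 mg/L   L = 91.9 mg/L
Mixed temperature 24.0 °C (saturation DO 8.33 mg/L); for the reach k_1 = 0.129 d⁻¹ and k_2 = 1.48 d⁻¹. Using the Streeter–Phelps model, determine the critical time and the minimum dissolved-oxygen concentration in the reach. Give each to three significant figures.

t_c ≈ 0.565 d; minimum DO ≈ 7.47 mg/L

Mixed DO = (28.8×7.93 + 2.20×2.02)/(28.8+2.20) = 232.8/31.00 = 7.511 mg/L.
Mixed L₀ = (28.8×4.34 + 2.20×91.9)/(31.00) = 327.2/31.00 = 10.55 mg/L.
Initial deficit D₀ = C_s − DO₀ = 8.33 − 7.511 = 0.8194 mg/L.
t_c = (1/1.351) ln[(1.48/0.129)(1 − 0.8194×1.351/(0.129×10.55))] = 0.7402 × ln(2.144) = 0.5645 d.
D_c = (0.129/1.48) × 10.55 × e^(−0.129×0.5645) = 0.08716 × 10.55 × 0.9298 = 0.8553 mg/L.
Minimum DO = 8.33 − 0.8553 = 7.475 mg/L.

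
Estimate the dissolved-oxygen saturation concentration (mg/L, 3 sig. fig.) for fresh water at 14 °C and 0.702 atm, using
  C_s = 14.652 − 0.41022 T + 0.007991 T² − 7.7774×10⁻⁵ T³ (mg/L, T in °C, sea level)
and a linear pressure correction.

C_s ≈ 7.20 mg/L

At sea level: C_s = 14.652 − 0.41022×14 + 0.007991×14² − 7.7774×10⁻⁵×14³ = 10.26 mg/L.
Pressure correction: C_s' = 10.26 × 0.702 = 7.204 mg/L.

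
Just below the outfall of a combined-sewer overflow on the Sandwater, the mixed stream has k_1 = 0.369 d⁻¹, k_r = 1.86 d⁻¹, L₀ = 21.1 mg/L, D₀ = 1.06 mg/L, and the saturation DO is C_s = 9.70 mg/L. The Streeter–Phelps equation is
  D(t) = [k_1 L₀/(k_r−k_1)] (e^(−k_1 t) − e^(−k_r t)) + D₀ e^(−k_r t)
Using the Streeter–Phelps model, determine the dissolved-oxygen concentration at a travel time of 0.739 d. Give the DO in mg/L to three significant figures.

DO ≈ 6.78 mg/L

k_1 L₀/(k_r−k_1) = 0.369×21.1/(1.86−0.369) = 7.786/1.491 = 5.222 mg/L.
e^(−k_1 t) = e^(−0.369×0.7390) = 0.7613; e^(−k_r t) = e^(−1.86×0.7390) = 0.2530.
D = 5.222 × (0.7613 − 0.2530) + 1.06 × 0.2530 = 2.655 + 0.2681 = 2.923 mg/L.
DO = C_s − D = 9.70 − 2.923 = 6.777 mg/L.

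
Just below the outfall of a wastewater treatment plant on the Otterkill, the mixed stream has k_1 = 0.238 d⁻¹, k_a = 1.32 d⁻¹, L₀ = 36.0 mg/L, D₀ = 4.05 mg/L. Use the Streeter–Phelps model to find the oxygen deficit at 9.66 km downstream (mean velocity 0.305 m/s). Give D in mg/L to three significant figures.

Travel time t = x/v = 9.66 km / (0.305 m/s) = 9660 m / 0.305 m/s = 31670 s = 0.3666 d.
k_1 L₀/(k_a−k_1) = 0.238×36.0/(1.32−0.238) = 8.568/1.082 = 7.919 mg/L.
e^(−k_1 t) = e^(−0.238×0.3666) = 0.9165; e^(−k_a t) = e^(−1.32×0.3666) = 0.6164.
D = 7.919 × (0.9165 − 0.6164) + 4.05 × 0.6164 = 2.376 + 2.496 = 4.872 mg/L.

D ≈ 4.87 mg/L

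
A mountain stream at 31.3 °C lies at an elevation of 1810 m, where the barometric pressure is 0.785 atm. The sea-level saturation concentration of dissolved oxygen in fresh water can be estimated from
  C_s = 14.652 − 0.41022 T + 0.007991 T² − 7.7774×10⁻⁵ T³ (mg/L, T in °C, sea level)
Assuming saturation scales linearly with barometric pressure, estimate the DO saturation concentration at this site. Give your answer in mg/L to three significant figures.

C_s ≈ 5.70 mg/L

At sea level: C_s = 14.652 − 0.41022×31.3 + 0.007991×31.3² − 7.7774×10⁻⁵×31.3³ = 7.256 mg/L.
Pressure correction: C_s' = 7.256 × 0.785 = 5.696 mg/L.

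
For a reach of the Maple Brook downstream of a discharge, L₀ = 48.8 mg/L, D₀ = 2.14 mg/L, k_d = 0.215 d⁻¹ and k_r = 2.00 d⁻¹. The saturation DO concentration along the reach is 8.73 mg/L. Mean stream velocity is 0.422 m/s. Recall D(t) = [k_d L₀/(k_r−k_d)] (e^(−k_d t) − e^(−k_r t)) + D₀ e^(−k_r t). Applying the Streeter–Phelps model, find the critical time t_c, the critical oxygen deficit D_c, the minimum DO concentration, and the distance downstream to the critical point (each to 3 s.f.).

t_c ≈ 0.996 d; D_c ≈ 4.23 mg/L; min DO ≈ 4.50 mg/L; x_c ≈ 36.3 km

At the critical point dD/dt = 0, so k_d L₀ e^(−k_d t) = k_r D. Substituting D(t) from the Streeter–Phelps equation and solving for t gives
t_c = ln[(k_r/k_d)(1 − D₀(k_r−k_d)/(k_d L₀))] / (k_r−k_d).
Here k_r−k_d = 1.785 d⁻¹ and 1 − D₀(k_r−k_d)/(k_d L₀) = 1 − 2.14×1.785/(0.215×48.8) = 0.6359, so
t_c = ln(9.302 × 0.6359) / 1.785 = 1.778 / 1.785 = 0.9958 d.
L(t_c) = L₀ e^(−k_d t_c) = 48.8 × 0.8073 = 39.39 mg/L, and at the critical point k_r D_c = k_d L, so D_c = (0.215/2.00) × 39.39 = 4.235 mg/L.
Minimum DO = C_s − D_c = 8.73 − 4.235 = 4.495 mg/L.
x_c = v t_c = 0.422 m/s × 0.9958 d × 86400 s/d = 36310 m ≈ 36.3 km.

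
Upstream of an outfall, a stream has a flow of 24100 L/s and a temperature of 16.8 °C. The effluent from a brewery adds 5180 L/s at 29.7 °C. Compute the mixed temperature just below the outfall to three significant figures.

19.1 °C

Flow-weighted mixing: C = (Q_r C_r + Q_w C_w)/(Q_r + Q_w)
= (24100×16.8 + 5180×29.7)/(24100 + 5180) = 558700/29280 = 19.08 °C.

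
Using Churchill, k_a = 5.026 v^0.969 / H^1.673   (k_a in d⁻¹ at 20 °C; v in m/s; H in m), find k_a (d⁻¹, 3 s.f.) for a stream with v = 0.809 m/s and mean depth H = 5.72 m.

k_a ≈ 0.221 d⁻¹

k_a = 5.026 × 0.809^0.969 / 5.72^1.673 = 5.026 × 0.8143 / 18.50 = 0.2213 d⁻¹.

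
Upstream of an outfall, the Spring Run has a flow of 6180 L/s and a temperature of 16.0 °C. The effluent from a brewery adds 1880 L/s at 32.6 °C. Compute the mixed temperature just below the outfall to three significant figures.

19.9 °C

Flow-weighted mixing: C = (Q_r C_r + Q_w C_w)/(Q_r + Q_w)
= (6180×16.0 + 1880×32.6)/(6180 + 1880) = 160200/8060 = 19.87 °C.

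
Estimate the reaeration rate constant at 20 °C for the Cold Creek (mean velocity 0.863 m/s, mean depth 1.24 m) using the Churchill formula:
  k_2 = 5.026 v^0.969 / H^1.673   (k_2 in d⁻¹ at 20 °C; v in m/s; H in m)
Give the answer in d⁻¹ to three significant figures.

k_2 ≈ 3.04 d⁻¹

k_2 = 5.026 × 0.863^0.969 / 1.24^1.673 = 5.026 × 0.8670 / 1.433 = 3.040 d⁻¹.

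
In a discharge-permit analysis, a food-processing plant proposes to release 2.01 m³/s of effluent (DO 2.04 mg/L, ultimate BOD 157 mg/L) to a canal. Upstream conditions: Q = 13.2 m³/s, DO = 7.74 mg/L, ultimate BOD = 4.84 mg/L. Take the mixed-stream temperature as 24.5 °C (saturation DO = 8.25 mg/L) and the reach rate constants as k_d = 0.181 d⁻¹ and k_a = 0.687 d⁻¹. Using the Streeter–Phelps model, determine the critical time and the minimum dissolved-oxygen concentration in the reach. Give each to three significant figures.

t_c ≈ 2.33 d; minimum DO ≈ 3.94 mg/L

Mixed DO = (13.2×7.74 + 2.01×2.04)/(13.2+2.01) = 106.3/15.21 = 6.987 mg/L.
Mixed L₀ = (13.2×4.84 + 2.01×157)/(15.21) = 379.5/15.21 = 24.95 mg/L.
Initial deficit D₀ = C_s − DO₀ = 8.25 − 6.987 = 1.263 mg/L.
t_c = (1/0.5060) ln[(0.687/0.181)(1 − 1.263×0.5060/(0.181×24.95))] = 1.976 × ln(3.258) = 2.334 d.
D_c = (0.181/0.687) × 24.95 × e^(−0.181×2.334) = 0.2635 × 24.95 × 0.6554 = 4.308 mg/L.
Minimum DO = 8.25 − 4.308 = 3.942 mg/L.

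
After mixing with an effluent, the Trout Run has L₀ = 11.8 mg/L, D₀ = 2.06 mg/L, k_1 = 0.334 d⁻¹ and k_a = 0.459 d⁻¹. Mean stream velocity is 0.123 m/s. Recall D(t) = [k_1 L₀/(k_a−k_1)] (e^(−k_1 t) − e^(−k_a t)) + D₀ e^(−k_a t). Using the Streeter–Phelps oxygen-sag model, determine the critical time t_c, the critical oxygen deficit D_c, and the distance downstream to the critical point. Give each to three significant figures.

t_c ≈ 2.00 d; D_c ≈ 4.40 mg/L; x_c ≈ 21.3 km

With k_a/k_1 = 1.374 and 1 − D₀(k_a−k_1)/(k_1 L₀) = 0.9347,
t_c = ln(1.374 × 0.9347) / (0.459 − 0.334) = ln(1.284) / 0.1250 = 0.2503/0.1250 = 2.003 d.
L(t_c) = L₀ e^(−k_1 t_c) = 11.8 × 0.5123 = 6.045 mg/L, and at the critical point k_a D_c = k_1 L, so D_c = (0.334/0.459) × 6.045 = 4.399 mg/L.
x_c = v t_c = 0.123 m/s × 2.003 d × 86400 s/d = 21280 m ≈ 21.3 km.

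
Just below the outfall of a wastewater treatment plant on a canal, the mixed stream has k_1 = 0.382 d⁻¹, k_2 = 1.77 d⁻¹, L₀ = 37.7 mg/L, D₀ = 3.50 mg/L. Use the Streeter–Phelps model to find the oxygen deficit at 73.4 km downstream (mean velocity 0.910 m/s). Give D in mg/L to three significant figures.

D ≈ 5.95 mg/L

Travel time t = x/v = 73.4 km / (0.910 m/s) = 73400 m / 0.910 m/s = 80660 s = 0.9336 d.
k_1 L₀/(k_2−k_1) = 0.382×37.7/(1.77−0.382) = 14.40/1.388 = 10.38 mg/L.
e^(−k_1 t) = e^(−0.382×0.9336) = 0.7000; e^(−k_2 t) = e^(−1.77×0.9336) = 0.1916.
D = 10.38 × (0.7000 − 0.1916) + 3.50 × 0.1916 = 5.275 + 0.6706 = 5.946 mg/L.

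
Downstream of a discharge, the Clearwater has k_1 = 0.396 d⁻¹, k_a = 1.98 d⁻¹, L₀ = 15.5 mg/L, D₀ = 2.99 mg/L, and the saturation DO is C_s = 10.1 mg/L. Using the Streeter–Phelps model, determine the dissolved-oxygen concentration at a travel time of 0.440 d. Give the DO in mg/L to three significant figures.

k_1 L₀/(k_a−k_1) = 0.396×15.5/(1.98−0.396) = 6.138/1.584 = 3.875 mg/L.
e^(−k_1 t) = e^(−0.396×0.4400) = 0.8401; e^(−k_a t) = e^(−1.98×0.4400) = 0.4184.
D = 3.875 × (0.8401 − 0.4184) + 2.99 × 0.4184 = 1.634 + 1.251 = 2.885 mg/L.
DO = C_s − D = 10.1 − 2.885 = 7.215 mg/L.

DO ≈ 7.21 mg/L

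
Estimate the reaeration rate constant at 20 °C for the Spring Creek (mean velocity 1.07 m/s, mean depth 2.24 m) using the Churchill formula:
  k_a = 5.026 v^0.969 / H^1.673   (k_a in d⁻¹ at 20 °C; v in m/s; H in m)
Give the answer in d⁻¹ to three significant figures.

k_a ≈ 1.39 d⁻¹

k_a = 5.026 × 1.07^0.969 / 2.24^1.673 = 5.026 × 1.068 / 3.854 = 1.392 d⁻¹.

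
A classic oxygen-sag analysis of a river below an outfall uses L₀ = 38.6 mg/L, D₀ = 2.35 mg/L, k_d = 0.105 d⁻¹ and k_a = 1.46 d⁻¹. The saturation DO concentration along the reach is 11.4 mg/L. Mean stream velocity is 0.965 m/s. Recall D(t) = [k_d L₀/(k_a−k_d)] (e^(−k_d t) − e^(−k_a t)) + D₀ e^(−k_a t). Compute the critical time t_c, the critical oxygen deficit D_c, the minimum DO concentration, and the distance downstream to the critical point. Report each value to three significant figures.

t_c ≈ 0.806 d; D_c ≈ 2.55 mg/L; min DO ≈ 8.85 mg/L; x_c ≈ 67.2 km

t_c = [1/(k_a−k_d)] ln[(k_a/k_d)(1 − D₀(k_a−k_d)/(k_d L₀))]
= [1/(1.46−0.105)] ln[(1.46/0.105)(1 − 2.35×1.355/(0.105×38.6))]
= (1/1.355) ln[13.90 × 0.2143] = 0.7380 × ln(2.980) = 0.7380 × 1.092 = 0.8060 d.
L(t_c) = L₀ e^(−k_d t_c) = 38.6 × 0.9189 = 35.47 mg/L, and at the critical point k_a D_c = k_d L, so D_c = (0.105/1.46) × 35.47 = 2.551 mg/L.
Minimum DO = C_s − D_c = 11.4 − 2.551 = 8.849 mg/L.
x_c = v t_c = 0.965 m/s × 0.8060 d × 86400 s/d = 67200 m ≈ 67.2 km.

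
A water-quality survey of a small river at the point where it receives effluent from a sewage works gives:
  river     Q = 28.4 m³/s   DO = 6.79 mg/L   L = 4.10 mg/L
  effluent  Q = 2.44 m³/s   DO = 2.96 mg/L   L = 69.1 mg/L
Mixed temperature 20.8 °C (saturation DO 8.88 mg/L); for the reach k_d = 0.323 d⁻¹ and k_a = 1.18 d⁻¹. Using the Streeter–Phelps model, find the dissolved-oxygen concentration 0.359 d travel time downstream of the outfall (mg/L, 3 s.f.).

Mixed DO = (28.4×6.79 + 2.44×2.96)/(28.4+2.44) = 200.1/30.84 = 6.487 mg/L.
Mixed L₀ = (28.4×4.10 + 2.44×69.1)/(30.84) = 285.0/30.84 = 9.243 mg/L.
Initial deficit D₀ = C_s − DO₀ = 8.88 − 6.487 = 2.393 mg/L.
D(0.359) = [0.323×9.243/(1.18−0.323)](e^(−0.323×0.359) − e^(−1.18×0.359)) + 2.393 e^(−1.18×0.359)
= 3.484 × (0.8905 − 0.6547) + 2.393 × 0.6547 = 2.388 mg/L.
DO = 8.88 − 2.388 = 6.492 mg/L.

DO ≈ 6.49 mg/L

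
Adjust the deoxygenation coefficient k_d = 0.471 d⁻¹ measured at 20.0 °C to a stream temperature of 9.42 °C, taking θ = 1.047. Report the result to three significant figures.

k_d(T₂) = k_d(T₁) · θ^(T₂−T₁) = 0.471 × 1.047^(9.42−20.0)
= 0.471 × 1.047^-10.6 = 0.471 × 0.6151 = 0.2897 d⁻¹.

k_d ≈ 0.290 d⁻¹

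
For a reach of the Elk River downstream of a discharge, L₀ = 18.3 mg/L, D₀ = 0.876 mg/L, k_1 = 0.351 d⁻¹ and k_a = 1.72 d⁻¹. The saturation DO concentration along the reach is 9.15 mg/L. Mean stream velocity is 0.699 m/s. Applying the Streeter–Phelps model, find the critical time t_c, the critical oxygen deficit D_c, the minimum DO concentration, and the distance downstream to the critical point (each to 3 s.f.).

t_c ≈ 1.01 d; D_c ≈ 2.62 mg/L; min DO ≈ 6.53 mg/L; x_c ≈ 61.0 km

At the critical point dD/dt = 0, so k_1 L₀ e^(−k_1 t) = k_a D. Substituting D(t) from the Streeter–Phelps equation and solving for t gives
t_c = ln[(k_a/k_1)(1 − D₀(k_a−k_1)/(k_1 L₀))] / (k_a−k_1).
Here k_a−k_1 = 1.369 d⁻¹ and 1 − D₀(k_a−k_1)/(k_1 L₀) = 1 − 0.876×1.369/(0.351×18.3) = 0.8133, so
t_c = ln(4.900 × 0.8133) / 1.369 = 1.383 / 1.369 = 1.010 d.
L(t_c) = L₀ e^(−k_1 t_c) = 18.3 × 0.7015 = 12.84 mg/L, and at the critical point k_a D_c = k_1 L, so D_c = (0.351/1.72) × 12.84 = 2.620 mg/L.
Minimum DO = C_s − D_c = 9.15 − 2.620 = 6.530 mg/L.
x_c = v t_c = 0.699 m/s × 1.010 d × 86400 s/d = 61000 m ≈ 61.0 km.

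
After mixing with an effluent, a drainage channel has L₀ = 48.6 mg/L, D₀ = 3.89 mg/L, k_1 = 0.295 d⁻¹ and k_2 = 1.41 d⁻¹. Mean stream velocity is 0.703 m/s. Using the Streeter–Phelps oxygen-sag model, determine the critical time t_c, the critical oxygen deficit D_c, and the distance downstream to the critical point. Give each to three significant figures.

At the critical point dD/dt = 0, so k_1 L₀ e^(−k_1 t) = k_2 D. Substituting D(t) from the Streeter–Phelps equation and solving for t gives
t_c = ln[(k_2/k_1)(1 − D₀(k_2−k_1)/(k_1 L₀))] / (k_2−k_1).
Here k_2−k_1 = 1.115 d⁻¹ and 1 − D₀(k_2−k_1)/(k_1 L₀) = 1 − 3.89×1.115/(0.295×48.6) = 0.6975, so
t_c = ln(4.780 × 0.6975) / 1.115 = 1.204 / 1.115 = 1.080 d.
L(t_c) = L₀ e^(−k_1 t_c) = 48.6 × 0.7272 = 35.34 mg/L, and at the critical point k_2 D_c = k_1 L, so D_c = (0.295/1.41) × 35.34 = 7.394 mg/L.
x_c = v t_c = 0.703 m/s × 1.080 d × 86400 s/d = 65590 m ≈ 65.6 km.

t_c ≈ 1.08 d; D_c ≈ 7.39 mg/L; x_c ≈ 65.6 km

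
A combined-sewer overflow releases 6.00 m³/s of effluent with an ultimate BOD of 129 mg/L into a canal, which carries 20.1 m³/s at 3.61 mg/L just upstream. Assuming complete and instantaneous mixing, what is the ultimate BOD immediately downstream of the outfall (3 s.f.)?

32.4 mg/L

Flow-weighted mixing: C = (Q_r C_r + Q_w C_w)/(Q_r + Q_w)
= (20.1×3.61 + 6.00×129)/(20.1 + 6.00) = 846.6/26.10 = 32.44 mg/L.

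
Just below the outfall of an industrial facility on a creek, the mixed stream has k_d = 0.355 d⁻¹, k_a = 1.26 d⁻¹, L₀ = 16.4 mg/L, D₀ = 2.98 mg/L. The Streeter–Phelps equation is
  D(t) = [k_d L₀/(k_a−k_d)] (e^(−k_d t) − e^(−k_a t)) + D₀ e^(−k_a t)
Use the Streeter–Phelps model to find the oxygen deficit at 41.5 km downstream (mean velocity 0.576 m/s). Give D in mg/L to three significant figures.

Travel time t = x/v = 41.5 km / (0.576 m/s) = 41500 m / 0.576 m/s = 72050 s = 0.8339 d.
k_d L₀/(k_a−k_d) = 0.355×16.4/(1.26−0.355) = 5.822/0.9050 = 6.433 mg/L.
e^(−k_d t) = e^(−0.355×0.8339) = 0.7438; e^(−k_a t) = e^(−1.26×0.8339) = 0.3497.
D = 6.433 × (0.7438 − 0.3497) + 2.98 × 0.3497 = 2.535 + 1.042 = 3.577 mg/L.

D ≈ 3.58 mg/L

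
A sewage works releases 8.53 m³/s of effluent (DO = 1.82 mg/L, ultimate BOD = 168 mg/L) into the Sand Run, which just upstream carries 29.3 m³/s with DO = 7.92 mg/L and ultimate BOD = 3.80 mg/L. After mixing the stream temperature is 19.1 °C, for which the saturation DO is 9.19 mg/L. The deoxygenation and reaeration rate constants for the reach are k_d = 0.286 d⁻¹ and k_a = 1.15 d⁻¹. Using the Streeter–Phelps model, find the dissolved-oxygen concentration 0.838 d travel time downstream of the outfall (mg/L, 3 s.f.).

DO ≈ 2.70 mg/L

Mixed DO = (29.3×7.92 + 8.53×1.82)/(29.3+8.53) = 247.6/37.83 = 6.545 mg/L.
Mixed L₀ = (29.3×3.80 + 8.53×168)/(37.83) = 1544/37.83 = 40.82 mg/L.
Initial deficit D₀ = C_s − DO₀ = 9.19 − 6.545 = 2.645 mg/L.
D(0.838) = [0.286×40.82/(1.15−0.286)](e^(−0.286×0.838) − e^(−1.15×0.838)) + 2.645 e^(−1.15×0.838)
= 13.51 × (0.7869 − 0.3815) + 2.645 × 0.3815 = 6.488 mg/L.
DO = 9.19 − 6.488 = 2.702 mg/L.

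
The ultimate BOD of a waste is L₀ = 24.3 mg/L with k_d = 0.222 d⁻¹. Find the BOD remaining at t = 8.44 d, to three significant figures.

L ≈ 3.73 mg/L

L_t = L₀ e^(−k_d t) = 24.3 × e^(−0.222×8.44) = 24.3 × 0.1536 = 3.731 mg/L.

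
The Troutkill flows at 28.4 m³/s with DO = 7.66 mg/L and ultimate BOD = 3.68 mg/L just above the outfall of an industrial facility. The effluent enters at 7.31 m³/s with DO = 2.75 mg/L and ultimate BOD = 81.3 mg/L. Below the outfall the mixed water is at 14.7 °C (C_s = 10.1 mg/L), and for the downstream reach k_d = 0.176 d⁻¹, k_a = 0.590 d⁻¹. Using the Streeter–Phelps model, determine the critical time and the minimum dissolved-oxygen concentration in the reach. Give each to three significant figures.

t_c ≈ 1.63 d; minimum DO ≈ 5.72 mg/L

Mixed DO = (28.4×7.66 + 7.31×2.75)/(28.4+7.31) = 237.6/35.71 = 6.655 mg/L.
Mixed L₀ = (28.4×3.68 + 7.31×81.3)/(35.71) = 698.8/35.71 = 19.57 mg/L.
Initial deficit D₀ = C_s − DO₀ = 10.1 − 6.655 = 3.445 mg/L.
t_c = (1/0.4140) ln[(0.590/0.176)(1 − 3.445×0.4140/(0.176×19.57))] = 2.415 × ln(1.964) = 1.630 d.
D_c = (0.176/0.590) × 19.57 × e^(−0.176×1.630) = 0.2983 × 19.57 × 0.7505 = 4.381 mg/L.
Minimum DO = 10.1 − 4.381 = 5.719 mg/L.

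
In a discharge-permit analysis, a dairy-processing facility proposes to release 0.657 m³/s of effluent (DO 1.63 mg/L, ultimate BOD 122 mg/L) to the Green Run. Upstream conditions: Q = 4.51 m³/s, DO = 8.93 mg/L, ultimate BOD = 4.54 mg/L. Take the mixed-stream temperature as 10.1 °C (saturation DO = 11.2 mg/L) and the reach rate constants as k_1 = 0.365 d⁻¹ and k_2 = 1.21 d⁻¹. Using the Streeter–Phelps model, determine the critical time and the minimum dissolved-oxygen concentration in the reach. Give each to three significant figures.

Mixed DO = (4.51×8.93 + 0.657×1.63)/(4.51+0.657) = 41.35/5.167 = 8.002 mg/L.
Mixed L₀ = (4.51×4.54 + 0.657×122)/(5.167) = 100.6/5.167 = 19.48 mg/L.
Initial deficit D₀ = C_s − DO₀ = 11.2 − 8.002 = 3.198 mg/L.
t_c = (1/0.8450) ln[(1.21/0.365)(1 − 3.198×0.8450/(0.365×19.48))] = 1.183 × ln(2.055) = 0.8523 d.
D_c = (0.365/1.21) × 19.48 × e^(−0.365×0.8523) = 0.3017 × 19.48 × 0.7327 = 4.304 mg/L.
Minimum DO = 11.2 − 4.304 = 6.896 mg/L.

t_c ≈ 0.852 d; minimum DO ≈ 6.90 mg/L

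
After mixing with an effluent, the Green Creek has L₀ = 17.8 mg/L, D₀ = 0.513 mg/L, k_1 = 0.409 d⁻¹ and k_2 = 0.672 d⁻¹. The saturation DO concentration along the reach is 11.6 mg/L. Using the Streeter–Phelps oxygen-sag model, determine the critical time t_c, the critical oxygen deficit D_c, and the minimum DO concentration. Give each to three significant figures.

t_c = [1/(k_2−k_1)] ln[(k_2/k_1)(1 − D₀(k_2−k_1)/(k_1 L₀))]
= [1/(0.672−0.409)] ln[(0.672/0.409)(1 − 0.513×0.2630/(0.409×17.8))]
= (1/0.2630) ln[1.643 × 0.9815] = 3.802 × ln(1.613) = 3.802 × 0.4778 = 1.817 d.
D_c = (k_1/k_2) L₀ e^(−k_1 t_c) = (0.409/0.672) × 17.8 × e^(−0.409×1.817) = 0.6086 × 17.8 × 0.4756 = 5.153 mg/L.
Minimum DO = C_s − D_c = 11.6 − 5.153 = 6.447 mg/L.

t_c ≈ 1.82 d; D_c ≈ 5.15 mg/L; min DO ≈ 6.45 mg/L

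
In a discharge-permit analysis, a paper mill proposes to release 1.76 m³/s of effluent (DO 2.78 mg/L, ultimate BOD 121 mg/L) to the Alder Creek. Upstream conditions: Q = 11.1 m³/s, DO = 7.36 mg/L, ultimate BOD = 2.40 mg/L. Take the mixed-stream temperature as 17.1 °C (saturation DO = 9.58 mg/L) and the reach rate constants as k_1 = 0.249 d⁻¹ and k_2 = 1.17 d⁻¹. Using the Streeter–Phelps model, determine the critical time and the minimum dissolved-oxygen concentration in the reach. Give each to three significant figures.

t_c ≈ 0.776 d; minimum DO ≈ 6.31 mg/L

Mixed DO = (11.1×7.36 + 1.76×2.78)/(11.1+1.76) = 86.59/12.86 = 6.733 mg/L.
Mixed L₀ = (11.1×2.40 + 1.76×121)/(12.86) = 239.6/12.86 = 18.63 mg/L.
Initial deficit D₀ = C_s − DO₀ = 9.58 − 6.733 = 2.847 mg/L.
t_c = (1/0.9210) ln[(1.17/0.249)(1 − 2.847×0.9210/(0.249×18.63))] = 1.086 × ln(2.043) = 0.7758 d.
D_c = (0.249/1.17) × 18.63 × e^(−0.249×0.7758) = 0.2128 × 18.63 × 0.8243 = 3.269 mg/L.
Minimum DO = 9.58 − 3.269 = 6.311 mg/L.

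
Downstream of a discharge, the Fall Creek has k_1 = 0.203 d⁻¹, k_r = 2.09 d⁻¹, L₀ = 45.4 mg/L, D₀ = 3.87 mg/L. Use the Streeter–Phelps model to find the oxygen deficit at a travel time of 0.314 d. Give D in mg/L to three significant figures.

k_1 L₀/(k_r−k_1) = 0.203×45.4/(2.09−0.203) = 9.216/1.887 = 4.884 mg/L.
e^(−k_1 t) = e^(−0.203×0.3140) = 0.9382; e^(−k_r t) = e^(−2.09×0.3140) = 0.5188.
D = 4.884 × (0.9382 − 0.5188) + 3.87 × 0.5188 = 2.049 + 2.008 = 4.056 mg/L.

D ≈ 4.06 mg/L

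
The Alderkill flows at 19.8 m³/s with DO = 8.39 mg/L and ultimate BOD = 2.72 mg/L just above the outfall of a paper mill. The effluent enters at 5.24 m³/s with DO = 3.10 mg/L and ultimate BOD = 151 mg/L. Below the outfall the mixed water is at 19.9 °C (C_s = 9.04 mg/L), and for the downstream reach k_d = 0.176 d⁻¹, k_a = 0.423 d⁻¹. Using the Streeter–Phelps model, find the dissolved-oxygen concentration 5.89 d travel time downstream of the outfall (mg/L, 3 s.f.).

DO ≈ 2.36 mg/L

Mixed DO = (19.8×8.39 + 5.24×3.10)/(19.8+5.24) = 182.4/25.04 = 7.283 mg/L.
Mixed L₀ = (19.8×2.72 + 5.24×151)/(25.04) = 845.1/25.04 = 33.75 mg/L.
Initial deficit D₀ = C_s − DO₀ = 9.04 − 7.283 = 1.757 mg/L.
D(5.89) = [0.176×33.75/(0.423−0.176)](e^(−0.176×5.89) − e^(−0.423×5.89)) + 1.757 e^(−0.423×5.89)
= 24.05 × (0.3546 − 0.08279) + 1.757 × 0.08279 = 6.683 mg/L.
DO = 9.04 − 6.683 = 2.357 mg/L.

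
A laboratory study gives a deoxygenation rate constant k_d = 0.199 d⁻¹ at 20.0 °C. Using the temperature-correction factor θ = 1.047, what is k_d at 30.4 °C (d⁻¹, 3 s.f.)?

k_d(T₂) = k_d(T₁) · θ^(T₂−T₁) = 0.199 × 1.047^(30.4−20.0)
= 0.199 × 1.047^10.4 = 0.199 × 1.612 = 0.3208 d⁻¹.

k_d ≈ 0.321 d⁻¹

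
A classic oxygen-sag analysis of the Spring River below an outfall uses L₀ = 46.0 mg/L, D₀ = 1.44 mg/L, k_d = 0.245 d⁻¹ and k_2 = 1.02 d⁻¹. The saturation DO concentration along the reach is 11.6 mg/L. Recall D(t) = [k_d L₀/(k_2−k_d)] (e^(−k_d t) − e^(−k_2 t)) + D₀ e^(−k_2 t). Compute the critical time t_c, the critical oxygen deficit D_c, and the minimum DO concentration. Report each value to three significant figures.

t_c = [1/(k_2−k_d)] ln[(k_2/k_d)(1 − D₀(k_2−k_d)/(k_d L₀))]
= [1/(1.02−0.245)] ln[(1.02/0.245)(1 − 1.44×0.7750/(0.245×46.0))]
= (1/0.7750) ln[4.163 × 0.9010] = 1.290 × ln(3.751) = 1.290 × 1.322 = 1.706 d.
L(t_c) = L₀ e^(−k_d t_c) = 46.0 × 0.6584 = 30.29 mg/L, and at the critical point k_2 D_c = k_d L, so D_c = (0.245/1.02) × 30.29 = 7.275 mg/L.
Minimum DO = C_s − D_c = 11.6 − 7.275 = 4.325 mg/L.

t_c ≈ 1.71 d; D_c ≈ 7.27 mg/L; min DO ≈ 4.33 mg/L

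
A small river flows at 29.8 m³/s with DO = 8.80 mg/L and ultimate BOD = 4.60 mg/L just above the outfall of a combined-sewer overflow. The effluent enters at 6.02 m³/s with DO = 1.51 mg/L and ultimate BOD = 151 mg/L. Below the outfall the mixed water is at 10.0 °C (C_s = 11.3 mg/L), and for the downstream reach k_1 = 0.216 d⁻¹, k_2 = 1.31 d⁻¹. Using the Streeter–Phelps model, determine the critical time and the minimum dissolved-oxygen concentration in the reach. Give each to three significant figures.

t_c ≈ 0.698 d; minimum DO ≈ 7.16 mg/L

Mixed DO = (29.8×8.80 + 6.02×1.51)/(29.8+6.02) = 271.3/35.82 = 7.575 mg/L.
Mixed L₀ = (29.8×4.60 + 6.02×151)/(35.82) = 1046/35.82 = 29.20 mg/L.
Initial deficit D₀ = C_s − DO₀ = 11.3 − 7.575 = 3.725 mg/L.
t_c = (1/1.094) ln[(1.31/0.216)(1 − 3.725×1.094/(0.216×29.20))] = 0.9141 × ln(2.147) = 0.6983 d.
D_c = (0.216/1.31) × 29.20 × e^(−0.216×0.6983) = 0.1649 × 29.20 × 0.8600 = 4.141 mg/L.
Minimum DO = 11.3 − 4.141 = 7.159 mg/L.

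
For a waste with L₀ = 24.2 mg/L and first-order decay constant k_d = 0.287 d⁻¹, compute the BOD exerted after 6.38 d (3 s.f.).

y_t = L₀(1 − e^(−k_d t)) = 24.2 × (1 − e^(−0.287×6.38))
= 24.2 × (1 − 0.1602) = 24.2 × 0.8398 = 20.32 mg/L.

y ≈ 20.3 mg/L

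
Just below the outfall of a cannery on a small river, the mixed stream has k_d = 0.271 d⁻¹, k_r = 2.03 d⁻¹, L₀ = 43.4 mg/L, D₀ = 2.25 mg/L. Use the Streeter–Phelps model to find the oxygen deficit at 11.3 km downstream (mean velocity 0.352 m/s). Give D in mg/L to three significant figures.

D ≈ 3.96 mg/L

Travel time t = x/v = 11.3 km / (0.352 m/s) = 11300 m / 0.352 m/s = 32100 s = 0.3716 d.
k_d L₀/(k_r−k_d) = 0.271×43.4/(2.03−0.271) = 11.76/1.759 = 6.686 mg/L.
e^(−k_d t) = e^(−0.271×0.3716) = 0.9042; e^(−k_r t) = e^(−2.03×0.3716) = 0.4704.
D = 6.686 × (0.9042 − 0.4704) + 2.25 × 0.4704 = 2.901 + 1.058 = 3.959 mg/L.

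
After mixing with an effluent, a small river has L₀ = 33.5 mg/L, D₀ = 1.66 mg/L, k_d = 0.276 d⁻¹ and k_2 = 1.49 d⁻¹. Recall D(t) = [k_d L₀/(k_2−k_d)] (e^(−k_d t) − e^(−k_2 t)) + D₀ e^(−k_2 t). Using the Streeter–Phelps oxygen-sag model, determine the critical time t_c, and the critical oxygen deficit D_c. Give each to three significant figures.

At the critical point dD/dt = 0, so k_d L₀ e^(−k_d t) = k_2 D. Substituting D(t) from the Streeter–Phelps equation and solving for t gives
t_c = ln[(k_2/k_d)(1 − D₀(k_2−k_d)/(k_d L₀))] / (k_2−k_d).
Here k_2−k_d = 1.214 d⁻¹ and 1 − D₀(k_2−k_d)/(k_d L₀) = 1 − 1.66×1.214/(0.276×33.5) = 0.7820, so
t_c = ln(5.399 × 0.7820) / 1.214 = 1.440 / 1.214 = 1.186 d.
D_c = (k_d/k_2) L₀ e^(−k_d t_c) = (0.276/1.49) × 33.5 × e^(−0.276×1.186) = 0.1852 × 33.5 × 0.7208 = 4.473 mg/L.

t_c ≈ 1.19 d; D_c ≈ 4.47 mg/L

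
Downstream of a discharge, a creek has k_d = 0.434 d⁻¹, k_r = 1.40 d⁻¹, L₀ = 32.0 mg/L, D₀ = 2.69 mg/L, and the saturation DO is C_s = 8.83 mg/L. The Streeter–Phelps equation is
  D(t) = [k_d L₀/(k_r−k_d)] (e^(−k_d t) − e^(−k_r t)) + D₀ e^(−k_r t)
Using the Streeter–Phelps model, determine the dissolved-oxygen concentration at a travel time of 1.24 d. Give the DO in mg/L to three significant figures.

k_d L₀/(k_r−k_d) = 0.434×32.0/(1.40−0.434) = 13.89/0.9660 = 14.38 mg/L.
e^(−k_d t) = e^(−0.434×1.240) = 0.5838; e^(−k_r t) = e^(−1.40×1.240) = 0.1762.
D = 14.38 × (0.5838 − 0.1762) + 2.69 × 0.1762 = 5.860 + 0.4740 = 6.334 mg/L.
DO = C_s − D = 8.83 − 6.334 = 2.496 mg/L.

DO ≈ 2.50 mg/L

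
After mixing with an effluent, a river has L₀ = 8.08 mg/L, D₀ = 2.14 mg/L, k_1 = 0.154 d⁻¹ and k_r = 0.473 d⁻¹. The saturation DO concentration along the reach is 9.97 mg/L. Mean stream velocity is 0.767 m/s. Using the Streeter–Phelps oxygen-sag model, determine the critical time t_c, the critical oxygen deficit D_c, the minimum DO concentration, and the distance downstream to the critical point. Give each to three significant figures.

With k_r/k_1 = 3.071 and 1 − D₀(k_r−k_1)/(k_1 L₀) = 0.4514,
t_c = ln(3.071 × 0.4514) / (0.473 − 0.154) = ln(1.386) / 0.3190 = 0.3267/0.3190 = 1.024 d.
L(t_c) = L₀ e^(−k_1 t_c) = 8.08 × 0.8541 = 6.901 mg/L, and at the critical point k_r D_c = k_1 L, so D_c = (0.154/0.473) × 6.901 = 2.247 mg/L.
Minimum DO = C_s − D_c = 9.97 − 2.247 = 7.723 mg/L.
x_c = v t_c = 0.767 m/s × 1.024 d × 86400 s/d = 67870 m ≈ 67.9 km.

t_c ≈ 1.02 d; D_c ≈ 2.25 mg/L; min DO ≈ 7.72 mg/L; x_c ≈ 67.9 km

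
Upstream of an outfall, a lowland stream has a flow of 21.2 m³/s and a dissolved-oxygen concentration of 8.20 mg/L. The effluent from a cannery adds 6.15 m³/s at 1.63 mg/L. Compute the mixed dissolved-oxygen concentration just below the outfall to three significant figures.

Flow-weighted mixing: C = (Q_r C_r + Q_w C_w)/(Q_r + Q_w)
= (21.2×8.20 + 6.15×1.63)/(21.2 + 6.15) = 183.9/27.35 = 6.723 mg/L.

6.72 mg/L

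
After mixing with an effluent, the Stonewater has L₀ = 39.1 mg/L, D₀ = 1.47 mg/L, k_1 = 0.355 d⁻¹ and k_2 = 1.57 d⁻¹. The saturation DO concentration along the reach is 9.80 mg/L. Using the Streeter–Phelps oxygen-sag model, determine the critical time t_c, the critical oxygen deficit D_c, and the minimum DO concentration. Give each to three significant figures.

With k_2/k_1 = 4.423 and 1 − D₀(k_2−k_1)/(k_1 L₀) = 0.8713,
t_c = ln(4.423 × 0.8713) / (1.57 − 0.355) = ln(3.853) / 1.215 = 1.349/1.215 = 1.110 d.
L(t_c) = L₀ e^(−k_1 t_c) = 39.1 × 0.6743 = 26.36 mg/L, and at the critical point k_2 D_c = k_1 L, so D_c = (0.355/1.57) × 26.36 = 5.961 mg/L.
Minimum DO = C_s − D_c = 9.80 − 5.961 = 3.839 mg/L.

t_c ≈ 1.11 d; D_c ≈ 5.96 mg/L; min DO ≈ 3.84 mg/L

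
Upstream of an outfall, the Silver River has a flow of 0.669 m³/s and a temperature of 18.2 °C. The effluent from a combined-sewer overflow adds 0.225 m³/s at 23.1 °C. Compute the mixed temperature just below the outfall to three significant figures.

19.4 °C

Flow-weighted mixing: C = (Q_r C_r + Q_w C_w)/(Q_r + Q_w)
= (0.669×18.2 + 0.225×23.1)/(0.669 + 0.225) = 17.37/0.8940 = 19.43 °C.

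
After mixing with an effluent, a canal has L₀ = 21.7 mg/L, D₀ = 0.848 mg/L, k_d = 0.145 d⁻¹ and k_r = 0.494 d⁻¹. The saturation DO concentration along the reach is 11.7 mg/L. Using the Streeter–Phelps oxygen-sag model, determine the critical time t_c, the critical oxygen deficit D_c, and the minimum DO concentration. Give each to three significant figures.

t_c ≈ 3.23 d; D_c ≈ 3.99 mg/L; min DO ≈ 7.71 mg/L

At the critical point dD/dt = 0, so k_d L₀ e^(−k_d t) = k_r D. Substituting D(t) from the Streeter–Phelps equation and solving for t gives
t_c = ln[(k_r/k_d)(1 − D₀(k_r−k_d)/(k_d L₀))] / (k_r−k_d).
Here k_r−k_d = 0.3490 d⁻¹ and 1 − D₀(k_r−k_d)/(k_d L₀) = 1 − 0.848×0.3490/(0.145×21.7) = 0.9059, so
t_c = ln(3.407 × 0.9059) / 0.3490 = 1.127 / 0.3490 = 3.229 d.
L(t_c) = L₀ e^(−k_d t_c) = 21.7 × 0.6261 = 13.59 mg/L, and at the critical point k_r D_c = k_d L, so D_c = (0.145/0.494) × 13.59 = 3.988 mg/L.
Minimum DO = C_s − D_c = 11.7 − 3.988 = 7.712 mg/L.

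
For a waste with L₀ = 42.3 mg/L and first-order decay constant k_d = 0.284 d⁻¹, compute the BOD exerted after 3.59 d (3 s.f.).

y_t = L₀(1 − e^(−k_d t)) = 42.3 × (1 − e^(−0.284×3.59))
= 42.3 × (1 − 0.3608) = 42.3 × 0.6392 = 27.04 mg/L.

y ≈ 27.0 mg/L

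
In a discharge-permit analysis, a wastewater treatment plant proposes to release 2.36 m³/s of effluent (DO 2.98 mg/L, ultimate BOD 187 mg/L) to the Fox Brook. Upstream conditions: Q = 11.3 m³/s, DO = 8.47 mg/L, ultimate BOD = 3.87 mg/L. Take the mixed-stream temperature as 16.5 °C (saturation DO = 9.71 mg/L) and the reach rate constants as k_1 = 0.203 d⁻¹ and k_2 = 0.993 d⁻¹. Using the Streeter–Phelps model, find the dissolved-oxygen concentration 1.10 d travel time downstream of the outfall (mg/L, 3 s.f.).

Mixed DO = (11.3×8.47 + 2.36×2.98)/(11.3+2.36) = 102.7/13.66 = 7.522 mg/L.
Mixed L₀ = (11.3×3.87 + 2.36×187)/(13.66) = 485.1/13.66 = 35.51 mg/L.
Initial deficit D₀ = C_s − DO₀ = 9.71 − 7.522 = 2.188 mg/L.
D(1.10) = [0.203×35.51/(0.993−0.203)](e^(−0.203×1.10) − e^(−0.993×1.10)) + 2.188 e^(−0.993×1.10)
= 9.124 × (0.7999 − 0.3354) + 2.188 × 0.3354 = 4.972 mg/L.
DO = 9.71 − 4.972 = 4.738 mg/L.

DO ≈ 4.74 mg/L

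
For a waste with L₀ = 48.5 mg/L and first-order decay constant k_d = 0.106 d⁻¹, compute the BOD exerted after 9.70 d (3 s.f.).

y ≈ 31.2 mg/L

y_t = L₀(1 − e^(−k_d t)) = 48.5 × (1 − e^(−0.106×9.70))
= 48.5 × (1 − 0.3577) = 48.5 × 0.6423 = 31.15 mg/L.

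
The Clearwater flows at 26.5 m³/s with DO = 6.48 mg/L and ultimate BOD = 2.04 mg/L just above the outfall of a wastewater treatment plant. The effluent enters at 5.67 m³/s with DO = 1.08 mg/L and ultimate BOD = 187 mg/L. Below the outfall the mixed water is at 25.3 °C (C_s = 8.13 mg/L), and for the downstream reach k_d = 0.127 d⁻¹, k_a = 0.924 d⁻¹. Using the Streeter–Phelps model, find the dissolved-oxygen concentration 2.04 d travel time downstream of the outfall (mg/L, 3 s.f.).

DO ≈ 4.31 mg/L

Mixed DO = (26.5×6.48 + 5.67×1.08)/(26.5+5.67) = 177.8/32.17 = 5.528 mg/L.
Mixed L₀ = (26.5×2.04 + 5.67×187)/(32.17) = 1114/32.17 = 34.64 mg/L.
Initial deficit D₀ = C_s − DO₀ = 8.13 − 5.528 = 2.602 mg/L.
D(2.04) = [0.127×34.64/(0.924−0.127)](e^(−0.127×2.04) − e^(−0.924×2.04)) + 2.602 e^(−0.924×2.04)
= 5.520 × (0.7718 − 0.1518) + 2.602 × 0.1518 = 3.817 mg/L.
DO = 8.13 − 3.817 = 4.313 mg/L.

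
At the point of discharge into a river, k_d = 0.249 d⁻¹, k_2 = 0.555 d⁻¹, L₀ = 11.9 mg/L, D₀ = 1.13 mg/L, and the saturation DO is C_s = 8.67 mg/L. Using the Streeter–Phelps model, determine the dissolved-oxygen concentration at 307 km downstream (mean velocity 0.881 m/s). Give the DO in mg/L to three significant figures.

DO ≈ 6.03 mg/L

Travel time t = x/v = 307 km / (0.881 m/s) = 307000 m / 0.881 m/s = 348500 s = 4.033 d.
k_d L₀/(k_2−k_d) = 0.249×11.9/(0.555−0.249) = 2.963/0.3060 = 9.683 mg/L.
e^(−k_d t) = e^(−0.249×4.033) = 0.3663; e^(−k_2 t) = e^(−0.555×4.033) = 0.1066.
D = 9.683 × (0.3663 − 0.1066) + 1.13 × 0.1066 = 2.515 + 0.1205 = 2.635 mg/L.
DO = C_s − D = 8.67 − 2.635 = 6.035 mg/L.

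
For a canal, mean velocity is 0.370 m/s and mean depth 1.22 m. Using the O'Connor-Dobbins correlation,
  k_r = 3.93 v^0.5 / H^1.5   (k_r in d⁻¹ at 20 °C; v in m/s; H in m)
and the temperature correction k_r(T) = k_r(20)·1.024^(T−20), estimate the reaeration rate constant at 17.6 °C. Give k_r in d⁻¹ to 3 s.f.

k_r(20) = 3.93 × 0.370^0.5 / 1.22^1.5 = 3.93 × 0.6083 / 1.348 = 1.774 d⁻¹.
k_r(17.6) = 1.774 × 1.024^(17.6−20) = 1.774 × 0.9447 = 1.676 d⁻¹.

k_r ≈ 1.68 d⁻¹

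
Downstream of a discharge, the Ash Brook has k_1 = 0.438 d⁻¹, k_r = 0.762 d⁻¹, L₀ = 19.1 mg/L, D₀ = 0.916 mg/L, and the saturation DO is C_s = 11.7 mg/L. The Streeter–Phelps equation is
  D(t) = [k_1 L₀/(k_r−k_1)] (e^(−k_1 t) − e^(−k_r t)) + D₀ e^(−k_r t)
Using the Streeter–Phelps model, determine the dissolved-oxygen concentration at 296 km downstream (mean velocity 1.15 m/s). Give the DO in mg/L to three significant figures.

DO ≈ 7.27 mg/L

Travel time t = x/v = 296 km / (1.15 m/s) = 296000 m / 1.15 m/s = 257400 s = 2.979 d.
k_1 L₀/(k_r−k_1) = 0.438×19.1/(0.762−0.438) = 8.366/0.3240 = 25.82 mg/L.
e^(−k_1 t) = e^(−0.438×2.979) = 0.2712; e^(−k_r t) = e^(−0.762×2.979) = 0.1033.
D = 25.82 × (0.2712 − 0.1033) + 0.916 × 0.1033 = 4.336 + 0.09463 = 4.430 mg/L.
DO = C_s − D = 11.7 − 4.430 = 7.270 mg/L.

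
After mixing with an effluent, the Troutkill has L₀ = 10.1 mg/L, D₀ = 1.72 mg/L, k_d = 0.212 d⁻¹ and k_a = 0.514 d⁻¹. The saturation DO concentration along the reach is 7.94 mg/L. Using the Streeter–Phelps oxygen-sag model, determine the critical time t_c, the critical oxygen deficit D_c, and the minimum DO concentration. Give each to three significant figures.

With k_a/k_d = 2.425 and 1 − D₀(k_a−k_d)/(k_d L₀) = 0.7574,
t_c = ln(2.425 × 0.7574) / (0.514 − 0.212) = ln(1.836) / 0.3020 = 0.6078/0.3020 = 2.013 d.
D_c = (k_d/k_a) L₀ e^(−k_d t_c) = (0.212/0.514) × 10.1 × e^(−0.212×2.013) = 0.4125 × 10.1 × 0.6527 = 2.719 mg/L.
Minimum DO = C_s − D_c = 7.94 − 2.719 = 5.221 mg/L.

t_c ≈ 2.01 d; D_c ≈ 2.72 mg/L; min DO ≈ 5.22 mg/L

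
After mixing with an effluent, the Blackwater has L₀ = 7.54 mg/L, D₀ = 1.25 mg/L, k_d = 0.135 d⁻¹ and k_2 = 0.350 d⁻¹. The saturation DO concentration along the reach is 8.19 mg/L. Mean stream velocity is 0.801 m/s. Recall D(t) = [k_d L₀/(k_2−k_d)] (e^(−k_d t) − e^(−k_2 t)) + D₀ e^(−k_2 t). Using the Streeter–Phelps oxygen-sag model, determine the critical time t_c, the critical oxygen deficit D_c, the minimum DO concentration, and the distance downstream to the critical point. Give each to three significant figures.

With k_2/k_d = 2.593 and 1 − D₀(k_2−k_d)/(k_d L₀) = 0.7360,
t_c = ln(2.593 × 0.7360) / (0.350 − 0.135) = ln(1.908) / 0.2150 = 0.6461/0.2150 = 3.005 d.
L(t_c) = L₀ e^(−k_d t_c) = 7.54 × 0.6665 = 5.026 mg/L, and at the critical point k_2 D_c = k_d L, so D_c = (0.135/0.350) × 5.026 = 1.938 mg/L.
Minimum DO = C_s − D_c = 8.19 − 1.938 = 6.252 mg/L.
x_c = v t_c = 0.801 m/s × 3.005 d × 86400 s/d = 208000 m ≈ 208 km.

t_c ≈ 3.01 d; D_c ≈ 1.94 mg/L; min DO ≈ 6.25 mg/L; x_c ≈ 208 km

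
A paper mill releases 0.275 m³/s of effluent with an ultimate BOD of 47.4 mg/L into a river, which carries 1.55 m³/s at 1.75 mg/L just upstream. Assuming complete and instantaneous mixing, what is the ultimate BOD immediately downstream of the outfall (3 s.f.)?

Flow-weighted mixing: C = (Q_r C_r + Q_w C_w)/(Q_r + Q_w)
= (1.55×1.75 + 0.275×47.4)/(1.55 + 0.275) = 15.75/1.825 = 8.629 mg/L.

8.63 mg/L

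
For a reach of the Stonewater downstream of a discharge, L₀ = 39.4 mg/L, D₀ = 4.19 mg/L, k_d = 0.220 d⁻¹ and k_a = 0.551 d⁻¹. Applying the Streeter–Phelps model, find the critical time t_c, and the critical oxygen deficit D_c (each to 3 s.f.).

At the critical point dD/dt = 0, so k_d L₀ e^(−k_d t) = k_a D. Substituting D(t) from the Streeter–Phelps equation and solving for t gives
t_c = ln[(k_a/k_d)(1 − D₀(k_a−k_d)/(k_d L₀))] / (k_a−k_d).
Here k_a−k_d = 0.3310 d⁻¹ and 1 − D₀(k_a−k_d)/(k_d L₀) = 1 − 4.19×0.3310/(0.220×39.4) = 0.8400, so
t_c = ln(2.505 × 0.8400) / 0.3310 = 0.7438 / 0.3310 = 2.247 d.
D_c = (k_d/k_a) L₀ e^(−k_d t_c) = (0.220/0.551) × 39.4 × e^(−0.220×2.247) = 0.3993 × 39.4 × 0.6100 = 9.596 mg/L.

t_c ≈ 2.25 d; D_c ≈ 9.60 mg/L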